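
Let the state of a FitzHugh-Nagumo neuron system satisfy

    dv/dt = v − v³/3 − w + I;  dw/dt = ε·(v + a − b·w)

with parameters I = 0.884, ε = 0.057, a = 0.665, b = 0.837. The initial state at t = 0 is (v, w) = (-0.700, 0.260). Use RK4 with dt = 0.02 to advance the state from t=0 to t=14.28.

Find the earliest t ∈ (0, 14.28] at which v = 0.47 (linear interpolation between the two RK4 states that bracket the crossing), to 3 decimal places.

t = 4.086

t=0.000: state=(-0.700, 0.260)
step 1 (dt=0.02): k1=(0.038, -0.014), k2=(0.039, -0.014), k3=(0.039, -0.014), k4=(0.039, -0.014); state += dt/6·(k1+2k2+2k3+k4)
t=0.020: state=(-0.699, 0.260)
t=0.040: state=(-0.698, 0.259)
t=0.060: state=(-0.698, 0.259)
continuing one RK4 step at a time; state shown every 25 steps (Δt=0.5):
t=0.500: state=(-0.676, 0.253)
t=1.000: state=(-0.641, 0.247)
t=1.500: state=(-0.591, 0.243)
t=2.000: state=(-0.520, 0.240)
t=2.500: state=(-0.416, 0.240)
t=3.000: state=(-0.259, 0.243)
t=3.500: state=(-0.012, 0.252)
t=4.000: state=(0.383, 0.270)
t=4.080: state=(0.464, 0.274)
next step: t=4.100: state=(0.485, 0.275) — v has crossed 0.47
linear interpolation between t=4.080 (0.46388) and t=4.100 (0.48484) → t≈4.086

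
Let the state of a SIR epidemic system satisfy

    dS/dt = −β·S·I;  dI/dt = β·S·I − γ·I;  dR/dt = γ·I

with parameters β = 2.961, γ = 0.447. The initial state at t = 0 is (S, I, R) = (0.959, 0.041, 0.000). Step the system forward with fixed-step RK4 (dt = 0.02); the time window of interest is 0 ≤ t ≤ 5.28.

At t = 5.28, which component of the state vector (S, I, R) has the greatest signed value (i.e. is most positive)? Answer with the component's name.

t=0.000: state=(0.959, 0.041, 0.000)
step 1 (dt=0.02): k1=(-0.116, 0.098, 0.018), k2=(-0.119, 0.100, 0.019), k3=(-0.119, 0.100, 0.019), k4=(-0.122, 0.103, 0.019); state += dt/6·(k1+2k2+2k3+k4)
t=0.020: state=(0.957, 0.043, 0.000)
t=0.040: state=(0.954, 0.045, 0.001)
t=0.060: state=(0.952, 0.047, 0.001)
continuing one RK4 step at a time; state shown every 10 steps (Δt=0.2):
t=0.200: state=(0.930, 0.066, 0.005)
t=0.400: state=(0.885, 0.103, 0.012)
t=0.600: state=(0.820, 0.156, 0.024)
t=0.800: state=(0.733, 0.226, 0.041)
t=1.000: state=(0.626, 0.310, 0.064)
t=1.200: state=(0.508, 0.396, 0.096)
t=1.400: state=(0.392, 0.473, 0.135)
t=1.600: state=(0.291, 0.529, 0.180)
t=1.800: state=(0.211, 0.561, 0.229)
t=2.000: state=(0.151, 0.570, 0.279)
t=2.200: state=(0.108, 0.562, 0.330)
t=2.400: state=(0.078, 0.543, 0.380)
t=2.600: state=(0.057, 0.516, 0.427)
t=2.800: state=(0.042, 0.486, 0.472)
t=3.000: state=(0.032, 0.454, 0.514)
t=3.200: state=(0.025, 0.422, 0.553)
t=3.400: state=(0.019, 0.391, 0.589)
t=3.600: state=(0.015, 0.362, 0.623)
t=3.800: state=(0.013, 0.333, 0.654)
t=4.000: state=(0.010, 0.307, 0.683)
t=4.200: state=(0.009, 0.282, 0.709)
t=4.400: state=(0.007, 0.259, 0.733)
t=4.600: state=(0.006, 0.238, 0.755)
t=4.800: state=(0.006, 0.219, 0.776)
t=5.000: state=(0.005, 0.200, 0.795)
t=5.200: state=(0.004, 0.184, 0.812)
t=5.280: state=(0.004, 0.178, 0.818)
compare at T: S=0.004, I=0.178, R=0.818

largest component: R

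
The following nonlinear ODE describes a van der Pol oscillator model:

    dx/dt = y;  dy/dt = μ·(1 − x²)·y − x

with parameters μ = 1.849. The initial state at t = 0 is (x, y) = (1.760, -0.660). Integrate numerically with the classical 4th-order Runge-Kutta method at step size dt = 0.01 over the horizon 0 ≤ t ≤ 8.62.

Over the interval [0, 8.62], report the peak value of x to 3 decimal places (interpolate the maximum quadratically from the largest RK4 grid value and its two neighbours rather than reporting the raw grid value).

max x = 2.019

t=0.000: state=(1.760, -0.660)
step 1 (dt=0.01): k1=(-0.660, 0.800), k2=(-0.656, 0.773), k3=(-0.656, 0.774), k4=(-0.652, 0.749); state += dt/6·(k1+2k2+2k3+k4)
t=0.010: state=(1.753, -0.652)
t=0.020: state=(1.747, -0.645)
t=0.030: state=(1.741, -0.638)
continuing one RK4 step at a time; state shown every 50 steps (Δt=0.5):
t=0.500: state=(1.466, -0.591)
t=1.000: state=(1.126, -0.810)
t=1.500: state=(0.583, -1.497)
t=2.000: state=(-0.616, -3.483)
t=2.500: state=(-1.946, -0.839)
t=3.000: state=(-1.970, 0.287)
t=3.500: state=(-1.793, 0.399)
t=4.000: state=(-1.572, 0.492)
t=4.500: state=(-1.290, 0.659)
t=5.000: state=(-0.875, 1.067)
t=5.500: state=(-0.076, 2.396)
t=6.000: state=(1.526, 2.821)
t=6.500: state=(2.017, -0.083)
t=7.000: state=(1.881, -0.361)
t=7.500: state=(1.680, -0.444)
t=8.000: state=(1.430, -0.567)
t=8.500: state=(1.091, -0.827)
t=8.620: state=(0.986, -0.937)
largest grid value and its neighbours: x(6.440)=2.01856, x(6.450)=2.01873, x(6.460)=2.01869
parabola through these three points peaks at t≈6.453 with x≈2.01874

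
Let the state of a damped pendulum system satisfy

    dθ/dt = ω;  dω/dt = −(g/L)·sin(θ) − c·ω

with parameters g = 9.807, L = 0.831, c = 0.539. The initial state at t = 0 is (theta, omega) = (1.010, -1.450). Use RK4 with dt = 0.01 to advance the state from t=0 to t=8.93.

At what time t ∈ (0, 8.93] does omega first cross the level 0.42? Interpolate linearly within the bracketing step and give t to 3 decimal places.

t=0.000: state=(1.010, -1.450)
step 1 (dt=0.01): k1=(-1.450, -9.212), k2=(-1.496, -9.142), k3=(-1.496, -9.140), k4=(-1.541, -9.068); state += dt/6·(k1+2k2+2k3+k4)
t=0.010: state=(0.995, -1.541)
t=0.020: state=(0.979, -1.631)
t=0.030: state=(0.962, -1.720)
continuing one RK4 step at a time; state shown every 50 steps (Δt=0.5):
t=0.500: state=(-0.364, -2.721)
t=0.880: state=(-0.837, 0.401)
next step: t=0.890: state=(-0.833, 0.486) — omega has crossed 0.42
linear interpolation between t=0.880 (0.40073) and t=0.890 (0.48583) → t≈0.882

t = 0.882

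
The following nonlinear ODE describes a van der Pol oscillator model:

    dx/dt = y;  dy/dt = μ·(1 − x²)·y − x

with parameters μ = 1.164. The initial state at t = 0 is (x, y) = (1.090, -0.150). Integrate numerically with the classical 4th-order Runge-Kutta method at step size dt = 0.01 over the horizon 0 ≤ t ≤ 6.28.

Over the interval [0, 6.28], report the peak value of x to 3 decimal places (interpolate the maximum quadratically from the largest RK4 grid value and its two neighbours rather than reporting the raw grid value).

t=0.000: state=(1.090, -0.150)
step 1 (dt=0.01): k1=(-0.150, -1.057), k2=(-0.155, -1.056), k3=(-0.155, -1.056), k4=(-0.161, -1.054); state += dt/6·(k1+2k2+2k3+k4)
t=0.010: state=(1.088, -0.161)
t=0.020: state=(1.087, -0.171)
t=0.030: state=(1.085, -0.182)
continuing one RK4 step at a time; state shown every 25 steps (Δt=0.25):
t=0.250: state=(1.020, -0.406)
t=0.500: state=(0.887, -0.659)
t=0.750: state=(0.688, -0.945)
t=1.000: state=(0.408, -1.310)
t=1.250: state=(0.023, -1.788)
t=1.500: state=(-0.488, -2.283)
t=1.750: state=(-1.081, -2.332)
t=2.000: state=(-1.579, -1.536)
t=2.250: state=(-1.833, -0.538)
t=2.500: state=(-1.883, 0.072)
t=2.750: state=(-1.824, 0.368)
t=3.000: state=(-1.710, 0.530)
t=3.250: state=(-1.562, 0.651)
t=3.500: state=(-1.384, 0.777)
t=3.750: state=(-1.171, 0.939)
t=4.000: state=(-0.909, 1.174)
t=4.250: state=(-0.574, 1.533)
t=4.500: state=(-0.127, 2.071)
t=4.750: state=(0.470, 2.685)
t=5.000: state=(1.168, 2.715)
t=5.250: state=(1.726, 1.620)
t=5.500: state=(1.974, 0.450)
t=5.750: state=(2.002, -0.145)
t=6.000: state=(1.930, -0.398)
t=6.250: state=(1.813, -0.526)
t=6.280: state=(1.797, -0.538)
largest grid value and its neighbours: x(5.660)=2.00814, x(5.670)=2.00817, x(5.680)=2.00800
parabola through these three points peaks at t≈5.667 with x≈2.00818

max x = 2.008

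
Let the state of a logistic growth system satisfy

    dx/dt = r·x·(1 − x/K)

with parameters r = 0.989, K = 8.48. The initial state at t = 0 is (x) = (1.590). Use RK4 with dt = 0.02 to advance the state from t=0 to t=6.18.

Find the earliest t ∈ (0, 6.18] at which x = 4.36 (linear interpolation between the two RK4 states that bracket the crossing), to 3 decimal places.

t = 1.540

t=0.000: state=(1.590)
step 1 (dt=0.02): k1=(1.278), k2=(1.286), k3=(1.286), k4=(1.293); state += dt/6·(k1+2k2+2k3+k4)
t=0.020: state=(1.616)
t=0.040: state=(1.642)
t=0.060: state=(1.668)
continuing one RK4 step at a time; state shown every 10 steps (Δt=0.2):
t=0.200: state=(1.861)
t=0.400: state=(2.165)
t=0.600: state=(2.499)
t=0.800: state=(2.861)
t=1.000: state=(3.247)
t=1.200: state=(3.651)
t=1.400: state=(4.067)
t=1.520: state=(4.318)
next step: t=1.540: state=(4.360) — x has crossed 4.36
linear interpolation between t=1.520 (4.31831) and t=1.540 (4.36022) → t≈1.540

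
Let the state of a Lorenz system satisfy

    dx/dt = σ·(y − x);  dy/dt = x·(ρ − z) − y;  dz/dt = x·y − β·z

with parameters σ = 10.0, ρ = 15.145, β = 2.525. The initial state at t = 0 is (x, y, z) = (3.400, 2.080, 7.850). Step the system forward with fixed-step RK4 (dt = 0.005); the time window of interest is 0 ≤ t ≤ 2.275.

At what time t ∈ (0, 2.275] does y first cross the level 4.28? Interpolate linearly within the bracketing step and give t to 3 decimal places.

t=0.000: state=(3.400, 2.080, 7.850)
step 1 (dt=0.005): k1=(-13.200, 22.723, -12.749), k2=(-12.302, 22.533, -12.546), k3=(-12.329, 22.548, -12.544), k4=(-11.456, 22.370, -12.343); state += dt/6·(k1+2k2+2k3+k4)
t=0.005: state=(3.338, 2.193, 7.787)
t=0.010: state=(3.285, 2.304, 7.727)
t=0.015: state=(3.240, 2.413, 7.668)
continuing one RK4 step at a time; state shown every 20 steps (Δt=0.1):
t=0.100: state=(3.363, 4.258, 7.007)
next step: t=0.105: state=(3.409, 4.375, 6.991) — y has crossed 4.28
linear interpolation between t=0.100 (4.25828) and t=0.105 (4.37460) → t≈0.101

t = 0.101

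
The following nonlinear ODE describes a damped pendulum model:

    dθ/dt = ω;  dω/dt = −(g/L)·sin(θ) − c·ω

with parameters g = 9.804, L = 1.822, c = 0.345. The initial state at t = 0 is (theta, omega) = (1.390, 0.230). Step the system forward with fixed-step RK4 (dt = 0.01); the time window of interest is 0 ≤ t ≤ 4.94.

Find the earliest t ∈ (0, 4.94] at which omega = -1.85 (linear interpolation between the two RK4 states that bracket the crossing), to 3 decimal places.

t = 0.431

t=0.000: state=(1.390, 0.230)
step 1 (dt=0.01): k1=(0.230, -5.373), k2=(0.203, -5.364), k3=(0.203, -5.364), k4=(0.176, -5.356); state += dt/6·(k1+2k2+2k3+k4)
t=0.010: state=(1.392, 0.176)
t=0.020: state=(1.394, 0.123)
t=0.030: state=(1.394, 0.070)
continuing one RK4 step at a time; state shown every 20 steps (Δt=0.2):
t=0.200: state=(1.331, -0.806)
t=0.400: state=(1.075, -1.725)
t=0.430: state=(1.022, -1.846)
next step: t=0.440: state=(1.003, -1.885) — omega has crossed -1.85
linear interpolation between t=0.430 (-1.84619) and t=0.440 (-1.88539) → t≈0.431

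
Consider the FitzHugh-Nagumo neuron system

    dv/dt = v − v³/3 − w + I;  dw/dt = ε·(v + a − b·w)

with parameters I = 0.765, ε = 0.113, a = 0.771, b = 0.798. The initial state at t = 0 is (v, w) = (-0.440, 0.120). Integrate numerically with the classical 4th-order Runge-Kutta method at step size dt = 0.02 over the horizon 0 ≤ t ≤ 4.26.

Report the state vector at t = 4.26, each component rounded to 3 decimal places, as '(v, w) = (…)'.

t=0.000: state=(-0.440, 0.120)
step 1 (dt=0.02): k1=(0.233, 0.027), k2=(0.235, 0.027), k3=(0.235, 0.027), k4=(0.237, 0.027); state += dt/6·(k1+2k2+2k3+k4)
t=0.020: state=(-0.435, 0.121)
t=0.040: state=(-0.431, 0.121)
t=0.060: state=(-0.426, 0.122)
continuing one RK4 step at a time; state shown every 10 steps (Δt=0.2):
t=0.200: state=(-0.390, 0.126)
t=0.400: state=(-0.332, 0.133)
t=0.600: state=(-0.264, 0.141)
t=0.800: state=(-0.185, 0.151)
t=1.000: state=(-0.090, 0.162)
t=1.200: state=(0.022, 0.176)
t=1.400: state=(0.155, 0.192)
t=1.600: state=(0.313, 0.211)
t=1.800: state=(0.498, 0.233)
t=2.000: state=(0.707, 0.260)
t=2.200: state=(0.932, 0.291)
t=2.400: state=(1.155, 0.326)
t=2.600: state=(1.357, 0.366)
t=2.800: state=(1.520, 0.409)
t=3.000: state=(1.639, 0.454)
t=3.200: state=(1.716, 0.501)
t=3.400: state=(1.760, 0.549)
t=3.600: state=(1.782, 0.596)
t=3.800: state=(1.789, 0.642)
t=4.000: state=(1.785, 0.688)
t=4.200: state=(1.776, 0.733)
t=4.260: state=(1.772, 0.746)

(v, w) = (1.772, 0.746)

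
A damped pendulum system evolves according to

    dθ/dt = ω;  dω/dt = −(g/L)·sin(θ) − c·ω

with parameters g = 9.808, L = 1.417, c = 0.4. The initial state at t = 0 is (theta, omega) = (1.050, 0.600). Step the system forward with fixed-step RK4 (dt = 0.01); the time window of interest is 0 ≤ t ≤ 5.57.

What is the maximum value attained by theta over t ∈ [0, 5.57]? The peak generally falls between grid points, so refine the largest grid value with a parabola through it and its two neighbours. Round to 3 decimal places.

max theta = 1.079

t=0.000: state=(1.050, 0.600)
step 1 (dt=0.01): k1=(0.600, -6.244), k2=(0.569, -6.242), k3=(0.569, -6.241), k4=(0.538, -6.239); state += dt/6·(k1+2k2+2k3+k4)
t=0.010: state=(1.056, 0.538)
t=0.020: state=(1.061, 0.475)
t=0.030: state=(1.065, 0.413)
continuing one RK4 step at a time; state shown every 20 steps (Δt=0.2):
t=0.200: state=(1.047, -0.612)
t=0.400: state=(0.817, -1.643)
t=0.600: state=(0.415, -2.289)
t=0.800: state=(-0.059, -2.344)
t=1.000: state=(-0.481, -1.796)
t=1.200: state=(-0.752, -0.872)
t=1.400: state=(-0.824, 0.154)
t=1.600: state=(-0.698, 1.073)
t=1.800: state=(-0.414, 1.700)
t=2.000: state=(-0.048, 1.873)
t=2.200: state=(0.302, 1.552)
t=2.400: state=(0.548, 0.870)
t=2.600: state=(0.640, 0.043)
t=2.800: state=(0.569, -0.730)
t=3.000: state=(0.363, -1.279)
t=3.200: state=(0.081, -1.475)
t=3.400: state=(-0.200, -1.275)
t=3.600: state=(-0.408, -0.766)
t=3.800: state=(-0.497, -0.112)
t=4.000: state=(-0.455, 0.519)
t=4.200: state=(-0.301, 0.977)
t=4.400: state=(-0.083, 1.158)
t=4.600: state=(0.141, 1.025)
t=4.800: state=(0.310, 0.639)
t=5.000: state=(0.388, 0.124)
t=5.200: state=(0.361, -0.382)
t=5.400: state=(0.244, -0.755)
t=5.570: state=(0.100, -0.902)
largest grid value and its neighbours: theta(0.090)=1.07883, theta(0.100)=1.07894, theta(0.110)=1.07845
parabola through these three points peaks at t≈0.097 with theta≈1.07897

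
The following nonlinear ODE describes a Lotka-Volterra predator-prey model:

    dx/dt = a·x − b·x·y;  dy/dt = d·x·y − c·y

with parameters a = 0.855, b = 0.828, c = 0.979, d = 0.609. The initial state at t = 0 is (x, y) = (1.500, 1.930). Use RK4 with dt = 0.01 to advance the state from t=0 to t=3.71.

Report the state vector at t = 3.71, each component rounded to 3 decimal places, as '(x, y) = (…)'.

(x, y) = (1.427, 0.473)

t=0.000: state=(1.500, 1.930)
step 1 (dt=0.01): k1=(-1.115, -0.126), k2=(-1.110, -0.133), k3=(-1.110, -0.133), k4=(-1.105, -0.139); state += dt/6·(k1+2k2+2k3+k4)
t=0.010: state=(1.489, 1.929)
t=0.020: state=(1.478, 1.927)
t=0.030: state=(1.467, 1.926)
continuing one RK4 step at a time; state shown every 20 steps (Δt=0.2):
t=0.200: state=(1.297, 1.881)
t=0.400: state=(1.135, 1.792)
t=0.600: state=(1.010, 1.679)
t=0.800: state=(0.917, 1.552)
t=1.000: state=(0.851, 1.420)
t=1.200: state=(0.806, 1.292)
t=1.400: state=(0.781, 1.169)
t=1.600: state=(0.770, 1.057)
t=1.800: state=(0.774, 0.954)
t=2.000: state=(0.790, 0.863)
t=2.200: state=(0.818, 0.782)
t=2.400: state=(0.858, 0.712)
t=2.600: state=(0.909, 0.652)
t=2.800: state=(0.973, 0.601)
t=3.000: state=(1.048, 0.559)
t=3.200: state=(1.137, 0.525)
t=3.400: state=(1.240, 0.499)
t=3.600: state=(1.357, 0.480)
t=3.710: state=(1.427, 0.473)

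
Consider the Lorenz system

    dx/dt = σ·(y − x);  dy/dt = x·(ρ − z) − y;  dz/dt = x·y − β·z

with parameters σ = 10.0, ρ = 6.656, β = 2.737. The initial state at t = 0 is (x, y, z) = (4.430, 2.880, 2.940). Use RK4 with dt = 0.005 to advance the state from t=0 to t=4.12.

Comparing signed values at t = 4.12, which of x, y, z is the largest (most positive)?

t=0.000: state=(4.430, 2.880, 2.940)
step 1 (dt=0.005): k1=(-15.500, 13.582, 4.712), k2=(-14.773, 13.352, 4.717), k3=(-14.797, 13.359, 4.720), k4=(-14.092, 13.137, 4.725); state += dt/6·(k1+2k2+2k3+k4)
t=0.005: state=(4.356, 2.947, 2.964)
t=0.010: state=(4.289, 3.011, 2.987)
t=0.015: state=(4.228, 3.074, 3.011)
continuing one RK4 step at a time; state shown every 40 steps (Δt=0.2):
t=0.200: state=(4.183, 4.649, 4.137)
t=0.400: state=(4.951, 5.101, 6.005)
t=0.600: state=(4.607, 4.184, 6.969)
t=0.800: state=(3.720, 3.352, 6.366)
t=1.000: state=(3.297, 3.242, 5.397)
t=1.200: state=(3.437, 3.609, 4.878)
t=1.400: state=(3.879, 4.118, 5.023)
t=1.600: state=(4.256, 4.364, 5.619)
t=1.800: state=(4.260, 4.165, 6.083)
t=2.000: state=(3.979, 3.825, 6.038)
t=2.200: state=(3.745, 3.679, 5.693)
t=2.400: state=(3.726, 3.768, 5.419)
t=2.600: state=(3.870, 3.959, 5.399)
t=2.800: state=(4.025, 4.080, 5.585)
t=3.000: state=(4.064, 4.049, 5.778)
t=3.200: state=(3.985, 3.931, 5.815)
t=3.400: state=(3.887, 3.851, 5.712)
t=3.600: state=(3.855, 3.860, 5.594)
t=3.800: state=(3.894, 3.924, 5.558)
t=4.000: state=(3.954, 3.979, 5.609)
t=4.120: state=(3.977, 3.988, 5.656)
compare at T: x=3.977, y=3.988, z=5.656

largest component: z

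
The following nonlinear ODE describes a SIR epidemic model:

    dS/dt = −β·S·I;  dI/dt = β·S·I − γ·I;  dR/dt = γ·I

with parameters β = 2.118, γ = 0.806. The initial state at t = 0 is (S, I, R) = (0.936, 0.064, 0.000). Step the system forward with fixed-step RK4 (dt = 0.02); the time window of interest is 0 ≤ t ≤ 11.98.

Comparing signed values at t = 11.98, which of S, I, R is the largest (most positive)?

largest component: R

t=0.000: state=(0.936, 0.064, 0.000)
step 1 (dt=0.02): k1=(-0.127, 0.075, 0.052), k2=(-0.128, 0.076, 0.052), k3=(-0.128, 0.076, 0.052), k4=(-0.130, 0.077, 0.053); state += dt/6·(k1+2k2+2k3+k4)
t=0.020: state=(0.933, 0.066, 0.001)
t=0.040: state=(0.931, 0.067, 0.002)
t=0.060: state=(0.928, 0.069, 0.003)
continuing one RK4 step at a time; state shown every 25 steps (Δt=0.5):
t=0.500: state=(0.855, 0.111, 0.035)
t=1.000: state=(0.736, 0.172, 0.091)
t=1.500: state=(0.593, 0.233, 0.173)
t=2.000: state=(0.453, 0.271, 0.276)
t=2.500: state=(0.338, 0.274, 0.387)
t=3.000: state=(0.256, 0.251, 0.494)
t=3.500: state=(0.200, 0.213, 0.587)
t=4.000: state=(0.163, 0.172, 0.665)
t=4.500: state=(0.139, 0.135, 0.726)
t=5.000: state=(0.122, 0.103, 0.774)
t=5.500: state=(0.111, 0.078, 0.811)
t=6.000: state=(0.104, 0.059, 0.838)
t=6.500: state=(0.098, 0.044, 0.858)
t=7.000: state=(0.094, 0.032, 0.874)
t=7.500: state=(0.092, 0.024, 0.885)
t=8.000: state=(0.090, 0.017, 0.893)
t=8.500: state=(0.088, 0.013, 0.899)
t=9.000: state=(0.087, 0.009, 0.903)
t=9.500: state=(0.086, 0.007, 0.907)
t=10.000: state=(0.086, 0.005, 0.909)
t=10.500: state=(0.085, 0.004, 0.911)
t=11.000: state=(0.085, 0.003, 0.912)
t=11.500: state=(0.085, 0.002, 0.913)
t=11.980: state=(0.085, 0.001, 0.914)
compare at T: S=0.085, I=0.001, R=0.914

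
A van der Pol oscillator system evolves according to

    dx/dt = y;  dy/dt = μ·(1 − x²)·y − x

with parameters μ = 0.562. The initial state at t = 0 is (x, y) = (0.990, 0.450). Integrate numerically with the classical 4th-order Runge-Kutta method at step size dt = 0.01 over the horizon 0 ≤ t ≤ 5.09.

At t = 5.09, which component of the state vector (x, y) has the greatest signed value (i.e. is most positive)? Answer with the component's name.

largest component: y

t=0.000: state=(0.990, 0.450)
step 1 (dt=0.01): k1=(0.450, -0.985), k2=(0.445, -0.988), k3=(0.445, -0.988), k4=(0.440, -0.992); state += dt/6·(k1+2k2+2k3+k4)
t=0.010: state=(0.994, 0.440)
t=0.020: state=(0.999, 0.430)
t=0.030: state=(1.003, 0.420)
continuing one RK4 step at a time; state shown every 20 steps (Δt=0.2):
t=0.200: state=(1.060, 0.242)
t=0.400: state=(1.086, 0.025)
t=0.600: state=(1.070, -0.190)
t=0.800: state=(1.011, -0.396)
t=1.000: state=(0.912, -0.593)
t=1.200: state=(0.774, -0.785)
t=1.400: state=(0.598, -0.975)
t=1.600: state=(0.384, -1.164)
t=1.800: state=(0.133, -1.348)
t=2.000: state=(-0.153, -1.506)
t=2.200: state=(-0.465, -1.601)
t=2.400: state=(-0.786, -1.584)
t=2.600: state=(-1.089, -1.416)
t=2.800: state=(-1.343, -1.102)
t=3.000: state=(-1.524, -0.706)
t=3.200: state=(-1.625, -0.306)
t=3.400: state=(-1.650, 0.046)
t=3.600: state=(-1.611, 0.336)
t=3.800: state=(-1.519, 0.575)
t=4.000: state=(-1.383, 0.782)
t=4.200: state=(-1.207, 0.974)
t=4.400: state=(-0.993, 1.169)
t=4.600: state=(-0.739, 1.378)
t=4.800: state=(-0.441, 1.605)
t=5.000: state=(-0.096, 1.837)
t=5.090: state=(0.073, 1.933)
compare at T: x=0.073, y=1.933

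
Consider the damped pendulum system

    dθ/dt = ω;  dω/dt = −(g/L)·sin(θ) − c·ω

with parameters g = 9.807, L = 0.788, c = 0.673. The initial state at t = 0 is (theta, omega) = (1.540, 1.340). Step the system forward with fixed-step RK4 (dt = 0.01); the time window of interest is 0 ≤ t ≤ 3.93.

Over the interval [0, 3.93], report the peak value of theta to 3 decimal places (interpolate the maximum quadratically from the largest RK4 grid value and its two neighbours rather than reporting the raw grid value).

t=0.000: state=(1.540, 1.340)
step 1 (dt=0.01): k1=(1.340, -13.341), k2=(1.273, -13.299), k3=(1.274, -13.299), k4=(1.207, -13.256); state += dt/6·(k1+2k2+2k3+k4)
t=0.010: state=(1.553, 1.207)
t=0.020: state=(1.564, 1.075)
t=0.030: state=(1.574, 0.944)
continuing one RK4 step at a time; state shown every 20 steps (Δt=0.2):
t=0.200: state=(1.553, -1.157)
t=0.400: state=(1.101, -3.267)
t=0.600: state=(0.313, -4.346)
t=0.800: state=(-0.506, -3.528)
t=1.000: state=(-1.012, -1.431)
t=1.200: state=(-1.071, 0.802)
t=1.400: state=(-0.723, 2.548)
t=1.600: state=(-0.127, 3.181)
t=1.800: state=(0.450, 2.365)
t=2.000: state=(0.762, 0.687)
t=2.200: state=(0.723, -1.021)
t=2.400: state=(0.392, -2.149)
t=2.600: state=(-0.066, -2.244)
t=2.800: state=(-0.438, -1.340)
t=3.000: state=(-0.573, 0.004)
t=3.200: state=(-0.448, 1.177)
t=3.400: state=(-0.145, 1.719)
t=3.600: state=(0.184, 1.438)
t=3.800: state=(0.390, 0.561)
t=3.930: state=(0.419, -0.107)
largest grid value and its neighbours: theta(0.090)=1.60763, theta(0.100)=1.60875, theta(0.110)=1.60862
parabola through these three points peaks at t≈0.104 with theta≈1.60885

max theta = 1.609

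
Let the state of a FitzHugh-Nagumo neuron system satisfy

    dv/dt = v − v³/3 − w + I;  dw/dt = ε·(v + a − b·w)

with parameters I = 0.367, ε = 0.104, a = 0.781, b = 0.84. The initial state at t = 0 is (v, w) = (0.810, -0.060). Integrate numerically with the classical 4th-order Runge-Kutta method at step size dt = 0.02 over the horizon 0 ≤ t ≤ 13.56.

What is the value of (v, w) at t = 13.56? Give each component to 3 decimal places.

(v, w) = (-1.908, 0.707)

t=0.000: state=(0.810, -0.060)
step 1 (dt=0.02): k1=(1.060, 0.171), k2=(1.062, 0.172), k3=(1.062, 0.172), k4=(1.063, 0.173); state += dt/6·(k1+2k2+2k3+k4)
t=0.020: state=(0.831, -0.057)
t=0.040: state=(0.853, -0.053)
t=0.060: state=(0.874, -0.050)
continuing one RK4 step at a time; state shown every 25 steps (Δt=0.5):
t=0.500: state=(1.319, 0.037)
t=1.000: state=(1.638, 0.151)
t=1.500: state=(1.743, 0.271)
t=2.000: state=(1.744, 0.388)
t=2.500: state=(1.709, 0.500)
t=3.000: state=(1.661, 0.604)
t=3.500: state=(1.607, 0.701)
t=4.000: state=(1.551, 0.791)
t=4.500: state=(1.491, 0.874)
t=5.000: state=(1.429, 0.951)
t=5.500: state=(1.363, 1.021)
t=6.000: state=(1.293, 1.085)
t=6.500: state=(1.217, 1.142)
t=7.000: state=(1.133, 1.193)
t=7.500: state=(1.038, 1.237)
t=8.000: state=(0.927, 1.274)
t=8.500: state=(0.789, 1.303)
t=9.000: state=(0.608, 1.323)
t=9.500: state=(0.351, 1.331)
t=10.000: state=(-0.047, 1.322)
t=10.500: state=(-0.675, 1.288)
t=11.000: state=(-1.426, 1.219)
t=11.500: state=(-1.863, 1.121)
t=12.000: state=(-1.973, 1.014)
t=12.500: state=(-1.972, 0.910)
t=13.000: state=(-1.945, 0.811)
t=13.500: state=(-1.912, 0.718)
t=13.560: state=(-1.908, 0.707)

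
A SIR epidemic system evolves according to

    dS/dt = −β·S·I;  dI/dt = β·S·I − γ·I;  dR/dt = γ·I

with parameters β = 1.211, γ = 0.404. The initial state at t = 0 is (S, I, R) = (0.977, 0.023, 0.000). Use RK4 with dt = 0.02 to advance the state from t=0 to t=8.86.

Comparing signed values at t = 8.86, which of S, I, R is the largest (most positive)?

largest component: R

t=0.000: state=(0.977, 0.023, 0.000)
step 1 (dt=0.02): k1=(-0.027, 0.018, 0.009), k2=(-0.027, 0.018, 0.009), k3=(-0.027, 0.018, 0.009), k4=(-0.028, 0.018, 0.009); state += dt/6·(k1+2k2+2k3+k4)
t=0.020: state=(0.976, 0.023, 0.000)
t=0.040: state=(0.976, 0.024, 0.000)
t=0.060: state=(0.975, 0.024, 0.001)
continuing one RK4 step at a time; state shown every 25 steps (Δt=0.5):
t=0.500: state=(0.961, 0.034, 0.006)
t=1.000: state=(0.937, 0.049, 0.014)
t=1.500: state=(0.904, 0.070, 0.026)
t=2.000: state=(0.860, 0.098, 0.043)
t=2.500: state=(0.802, 0.132, 0.066)
t=3.000: state=(0.732, 0.172, 0.096)
t=3.500: state=(0.651, 0.213, 0.135)
t=4.000: state=(0.565, 0.252, 0.182)
t=4.500: state=(0.481, 0.283, 0.237)
t=5.000: state=(0.402, 0.302, 0.296)
t=5.500: state=(0.334, 0.308, 0.358)
t=6.000: state=(0.278, 0.303, 0.420)
t=6.500: state=(0.232, 0.288, 0.479)
t=7.000: state=(0.196, 0.268, 0.536)
t=7.500: state=(0.168, 0.245, 0.587)
t=8.000: state=(0.146, 0.220, 0.634)
t=8.500: state=(0.129, 0.195, 0.676)
t=8.860: state=(0.119, 0.178, 0.703)
compare at T: S=0.119, I=0.178, R=0.703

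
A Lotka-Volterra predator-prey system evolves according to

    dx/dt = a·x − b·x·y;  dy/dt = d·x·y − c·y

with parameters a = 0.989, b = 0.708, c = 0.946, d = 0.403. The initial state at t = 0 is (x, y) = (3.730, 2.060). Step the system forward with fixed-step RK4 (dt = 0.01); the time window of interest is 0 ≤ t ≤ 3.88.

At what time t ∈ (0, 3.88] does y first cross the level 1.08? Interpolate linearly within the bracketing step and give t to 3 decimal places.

t = 2.882

t=0.000: state=(3.730, 2.060)
step 1 (dt=0.01): k1=(-1.751, 1.148), k2=(-1.762, 1.144), k3=(-1.762, 1.144), k4=(-1.773, 1.139); state += dt/6·(k1+2k2+2k3+k4)
t=0.010: state=(3.712, 2.071)
t=0.020: state=(3.695, 2.083)
t=0.030: state=(3.676, 2.094)
continuing one RK4 step at a time; state shown every 20 steps (Δt=0.2):
t=0.200: state=(3.344, 2.268)
t=0.400: state=(2.923, 2.417)
t=0.600: state=(2.514, 2.490)
t=0.800: state=(2.153, 2.486)
t=1.000: state=(1.853, 2.417)
t=1.200: state=(1.616, 2.299)
t=1.400: state=(1.437, 2.151)
t=1.600: state=(1.306, 1.988)
t=1.800: state=(1.216, 1.821)
t=2.000: state=(1.158, 1.658)
t=2.200: state=(1.129, 1.504)
t=2.400: state=(1.123, 1.363)
t=2.600: state=(1.139, 1.236)
t=2.800: state=(1.175, 1.122)
t=2.880: state=(1.194, 1.081)
next step: t=2.890: state=(1.197, 1.076) — y has crossed 1.08
linear interpolation between t=2.880 (1.08109) and t=2.890 (1.07608) → t≈2.882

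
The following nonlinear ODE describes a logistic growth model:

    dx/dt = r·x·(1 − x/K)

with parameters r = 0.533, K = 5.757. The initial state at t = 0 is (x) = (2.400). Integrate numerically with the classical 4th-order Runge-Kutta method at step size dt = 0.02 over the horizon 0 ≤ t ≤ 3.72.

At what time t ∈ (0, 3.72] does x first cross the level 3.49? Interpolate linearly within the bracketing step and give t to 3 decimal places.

t=0.000: state=(2.400)
step 1 (dt=0.02): k1=(0.746), k2=(0.747), k3=(0.747), k4=(0.747); state += dt/6·(k1+2k2+2k3+k4)
t=0.020: state=(2.415)
t=0.040: state=(2.430)
t=0.060: state=(2.445)
continuing one RK4 step at a time; state shown every 10 steps (Δt=0.2):
t=0.200: state=(2.550)
t=0.400: state=(2.703)
t=0.600: state=(2.856)
t=0.800: state=(3.009)
t=1.000: state=(3.162)
t=1.200: state=(3.313)
t=1.400: state=(3.461)
t=1.420: state=(3.476)
next step: t=1.440: state=(3.491) — x has crossed 3.49
linear interpolation between t=1.420 (3.47602) and t=1.440 (3.49068) → t≈1.439

t = 1.439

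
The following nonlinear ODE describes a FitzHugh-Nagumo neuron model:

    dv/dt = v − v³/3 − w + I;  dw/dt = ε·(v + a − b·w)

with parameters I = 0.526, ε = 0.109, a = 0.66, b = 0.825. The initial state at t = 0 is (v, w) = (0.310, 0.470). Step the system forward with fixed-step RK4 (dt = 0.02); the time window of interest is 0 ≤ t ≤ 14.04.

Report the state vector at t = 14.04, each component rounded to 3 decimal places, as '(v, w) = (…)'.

t=0.000: state=(0.310, 0.470)
step 1 (dt=0.02): k1=(0.356, 0.063), k2=(0.359, 0.064), k3=(0.359, 0.064), k4=(0.361, 0.064); state += dt/6·(k1+2k2+2k3+k4)
t=0.020: state=(0.317, 0.471)
t=0.040: state=(0.324, 0.473)
t=0.060: state=(0.332, 0.474)
continuing one RK4 step at a time; state shown every 25 steps (Δt=0.5):
t=0.500: state=(0.522, 0.506)
t=1.000: state=(0.799, 0.554)
t=1.500: state=(1.099, 0.616)
t=2.000: state=(1.339, 0.689)
t=2.500: state=(1.472, 0.770)
t=3.000: state=(1.517, 0.851)
t=3.500: state=(1.511, 0.930)
t=4.000: state=(1.480, 1.004)
t=4.500: state=(1.436, 1.072)
t=5.000: state=(1.384, 1.136)
t=5.500: state=(1.327, 1.193)
t=6.000: state=(1.265, 1.245)
t=6.500: state=(1.198, 1.291)
t=7.000: state=(1.124, 1.331)
t=7.500: state=(1.042, 1.366)
t=8.000: state=(0.948, 1.394)
t=8.500: state=(0.836, 1.415)
t=9.000: state=(0.695, 1.429)
t=9.500: state=(0.507, 1.434)
t=10.000: state=(0.235, 1.426)
t=10.500: state=(-0.191, 1.401)
t=11.000: state=(-0.835, 1.348)
t=11.500: state=(-1.516, 1.260)
t=12.000: state=(-1.859, 1.148)
t=12.500: state=(-1.935, 1.031)
t=13.000: state=(-1.923, 0.918)
t=13.500: state=(-1.889, 0.811)
t=14.000: state=(-1.851, 0.711)
t=14.040: state=(-1.848, 0.703)

(v, w) = (-1.848, 0.703)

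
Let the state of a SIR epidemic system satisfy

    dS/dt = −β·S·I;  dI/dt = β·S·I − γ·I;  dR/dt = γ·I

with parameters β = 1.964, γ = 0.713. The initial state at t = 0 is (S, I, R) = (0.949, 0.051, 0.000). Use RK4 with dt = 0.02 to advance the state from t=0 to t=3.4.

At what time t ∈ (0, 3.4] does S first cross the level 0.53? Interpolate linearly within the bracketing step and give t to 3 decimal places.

t = 2.014

t=0.000: state=(0.949, 0.051, 0.000)
step 1 (dt=0.02): k1=(-0.095, 0.059, 0.036), k2=(-0.096, 0.059, 0.037), k3=(-0.096, 0.059, 0.037), k4=(-0.097, 0.060, 0.037); state += dt/6·(k1+2k2+2k3+k4)
t=0.020: state=(0.947, 0.052, 0.001)
t=0.040: state=(0.945, 0.053, 0.001)
t=0.060: state=(0.943, 0.055, 0.002)
continuing one RK4 step at a time; state shown every 10 steps (Δt=0.2):
t=0.200: state=(0.928, 0.064, 0.008)
t=0.400: state=(0.902, 0.079, 0.018)
t=0.600: state=(0.871, 0.098, 0.031)
t=0.800: state=(0.835, 0.118, 0.046)
t=1.000: state=(0.794, 0.141, 0.065)
t=1.200: state=(0.747, 0.166, 0.087)
t=1.400: state=(0.697, 0.191, 0.112)
t=1.600: state=(0.643, 0.216, 0.141)
t=1.800: state=(0.588, 0.238, 0.174)
t=2.000: state=(0.534, 0.257, 0.209)
next step: t=2.020: state=(0.528, 0.259, 0.213) — S has crossed 0.53
linear interpolation between t=2.000 (0.53376) and t=2.020 (0.52838) → t≈2.014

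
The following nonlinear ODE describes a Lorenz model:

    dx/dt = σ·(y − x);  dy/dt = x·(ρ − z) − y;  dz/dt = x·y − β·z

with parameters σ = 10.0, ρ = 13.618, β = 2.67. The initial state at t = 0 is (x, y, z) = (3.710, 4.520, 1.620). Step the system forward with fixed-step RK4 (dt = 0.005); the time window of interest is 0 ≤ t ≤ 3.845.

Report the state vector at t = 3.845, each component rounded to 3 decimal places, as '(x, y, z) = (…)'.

t=0.000: state=(3.710, 4.520, 1.620)
step 1 (dt=0.005): k1=(8.100, 39.993, 12.444), k2=(8.897, 40.020, 12.825), k3=(8.878, 40.040, 12.832), k4=(9.658, 40.084, 13.225); state += dt/6·(k1+2k2+2k3+k4)
t=0.005: state=(3.754, 4.720, 1.684)
t=0.010: state=(3.806, 4.921, 1.752)
t=0.015: state=(3.866, 5.123, 1.825)
continuing one RK4 step at a time; state shown every 40 steps (Δt=0.2):
t=0.200: state=(9.260, 12.618, 10.519)
t=0.400: state=(7.602, 3.082, 19.763)
t=0.600: state=(1.499, 0.298, 12.203)
t=0.800: state=(0.776, 0.896, 7.232)
t=1.000: state=(1.589, 2.342, 4.524)
t=1.200: state=(4.398, 6.652, 4.738)
t=1.400: state=(9.578, 11.055, 14.293)
t=1.600: state=(6.004, 2.670, 17.405)
t=1.800: state=(2.141, 1.549, 11.104)
t=2.000: state=(2.373, 3.054, 7.232)
t=2.200: state=(4.939, 6.874, 7.069)
t=2.400: state=(8.724, 9.511, 14.324)
t=2.600: state=(6.015, 3.637, 16.273)
t=2.800: state=(3.129, 2.708, 11.315)
t=3.000: state=(3.705, 4.603, 8.438)
t=3.200: state=(6.436, 8.044, 10.148)
t=3.400: state=(7.834, 7.087, 15.618)
t=3.600: state=(4.959, 3.648, 14.096)
t=3.800: state=(3.866, 4.028, 10.577)
t=3.845: state=(3.998, 4.421, 10.082)

(x, y, z) = (3.998, 4.421, 10.082)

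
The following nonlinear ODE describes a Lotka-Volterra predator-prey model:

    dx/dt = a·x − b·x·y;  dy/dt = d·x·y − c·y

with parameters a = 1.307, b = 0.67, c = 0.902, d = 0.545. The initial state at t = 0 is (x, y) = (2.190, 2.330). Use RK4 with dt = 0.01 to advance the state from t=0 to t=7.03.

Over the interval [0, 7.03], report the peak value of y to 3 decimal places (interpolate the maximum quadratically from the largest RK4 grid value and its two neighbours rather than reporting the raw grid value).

max y = 2.608

t=0.000: state=(2.190, 2.330)
step 1 (dt=0.01): k1=(-0.556, 0.679), k2=(-0.561, 0.677), k3=(-0.561, 0.677), k4=(-0.565, 0.674); state += dt/6·(k1+2k2+2k3+k4)
t=0.010: state=(2.184, 2.337)
t=0.020: state=(2.179, 2.343)
t=0.030: state=(2.173, 2.350)
continuing one RK4 step at a time; state shown every 25 steps (Δt=0.25):
t=0.250: state=(2.028, 2.480)
t=0.500: state=(1.840, 2.576)
t=0.750: state=(1.651, 2.608)
t=1.000: state=(1.482, 2.576)
t=1.250: state=(1.343, 2.491)
t=1.500: state=(1.239, 2.369)
t=1.750: state=(1.169, 2.227)
t=2.000: state=(1.130, 2.078)
t=2.250: state=(1.119, 1.933)
t=2.500: state=(1.136, 1.798)
t=2.750: state=(1.177, 1.680)
t=3.000: state=(1.242, 1.580)
t=3.250: state=(1.331, 1.503)
t=3.500: state=(1.442, 1.448)
t=3.750: state=(1.573, 1.419)
t=4.000: state=(1.720, 1.417)
t=4.250: state=(1.878, 1.445)
t=4.500: state=(2.034, 1.506)
t=4.750: state=(2.175, 1.601)
t=5.000: state=(2.282, 1.732)
t=5.250: state=(2.336, 1.895)
t=5.500: state=(2.322, 2.079)
t=5.750: state=(2.237, 2.266)
t=6.000: state=(2.092, 2.430)
t=6.250: state=(1.910, 2.548)
t=6.500: state=(1.719, 2.604)
t=6.750: state=(1.541, 2.594)
t=7.000: state=(1.390, 2.527)
t=7.030: state=(1.374, 2.516)
largest grid value and its neighbours: y(6.580)=2.60788, y(6.590)=2.60789, y(6.600)=2.60780
parabola through these three points peaks at t≈6.586 with y≈2.60790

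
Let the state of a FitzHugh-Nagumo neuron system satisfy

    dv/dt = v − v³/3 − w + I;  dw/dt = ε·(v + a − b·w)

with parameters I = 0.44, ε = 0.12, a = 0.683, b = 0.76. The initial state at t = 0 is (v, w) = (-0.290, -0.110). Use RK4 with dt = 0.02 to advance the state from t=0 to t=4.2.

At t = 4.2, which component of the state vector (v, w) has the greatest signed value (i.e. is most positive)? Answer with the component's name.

t=0.000: state=(-0.290, -0.110)
step 1 (dt=0.02): k1=(0.268, 0.057), k2=(0.270, 0.057), k3=(0.270, 0.057), k4=(0.272, 0.058); state += dt/6·(k1+2k2+2k3+k4)
t=0.020: state=(-0.285, -0.109)
t=0.040: state=(-0.279, -0.108)
t=0.060: state=(-0.274, -0.107)
continuing one RK4 step at a time; state shown every 10 steps (Δt=0.2):
t=0.200: state=(-0.232, -0.098)
t=0.400: state=(-0.165, -0.085)
t=0.600: state=(-0.087, -0.070)
t=0.800: state=(0.005, -0.053)
t=1.000: state=(0.113, -0.035)
t=1.200: state=(0.240, -0.014)
t=1.400: state=(0.389, 0.010)
t=1.600: state=(0.560, 0.037)
t=1.800: state=(0.749, 0.068)
t=2.000: state=(0.948, 0.104)
t=2.200: state=(1.144, 0.143)
t=2.400: state=(1.320, 0.186)
t=2.600: state=(1.464, 0.232)
t=2.800: state=(1.570, 0.280)
t=3.000: state=(1.641, 0.330)
t=3.200: state=(1.684, 0.380)
t=3.400: state=(1.705, 0.429)
t=3.600: state=(1.711, 0.478)
t=3.800: state=(1.707, 0.527)
t=4.000: state=(1.697, 0.574)
t=4.200: state=(1.682, 0.620)
compare at T: v=1.682, w=0.620

largest component: v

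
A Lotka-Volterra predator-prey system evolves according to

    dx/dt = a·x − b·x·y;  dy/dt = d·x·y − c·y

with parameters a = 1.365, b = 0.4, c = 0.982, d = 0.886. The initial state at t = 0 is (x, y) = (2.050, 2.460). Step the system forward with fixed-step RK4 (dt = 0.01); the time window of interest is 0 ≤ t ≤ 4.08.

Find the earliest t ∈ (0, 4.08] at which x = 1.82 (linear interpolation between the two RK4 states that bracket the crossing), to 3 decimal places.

t=0.000: state=(2.050, 2.460)
step 1 (dt=0.01): k1=(0.781, 2.052), k2=(0.774, 2.069), k3=(0.774, 2.069), k4=(0.767, 2.087); state += dt/6·(k1+2k2+2k3+k4)
t=0.010: state=(2.058, 2.481)
t=0.020: state=(2.065, 2.502)
t=0.030: state=(2.073, 2.523)
continuing one RK4 step at a time; state shown every 20 steps (Δt=0.2):
t=0.200: state=(2.172, 2.942)
t=0.400: state=(2.202, 3.567)
t=0.600: state=(2.113, 4.303)
t=0.800: state=(1.908, 5.057)
t=0.860: state=(1.830, 5.266)
next step: t=0.870: state=(1.816, 5.299) — x has crossed 1.82
linear interpolation between t=0.860 (1.82990) and t=0.870 (1.81626) → t≈0.867

t = 0.867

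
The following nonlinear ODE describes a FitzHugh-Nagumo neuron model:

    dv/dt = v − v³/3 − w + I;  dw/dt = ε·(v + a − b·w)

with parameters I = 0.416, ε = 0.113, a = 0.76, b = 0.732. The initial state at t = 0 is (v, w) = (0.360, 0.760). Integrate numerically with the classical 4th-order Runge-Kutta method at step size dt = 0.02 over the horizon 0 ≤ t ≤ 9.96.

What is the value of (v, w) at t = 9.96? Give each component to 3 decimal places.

(v, w) = (-1.514, -0.008)

t=0.000: state=(0.360, 0.760)
step 1 (dt=0.02): k1=(0.000, 0.064), k2=(-0.000, 0.064), k3=(-0.000, 0.064), k4=(-0.001, 0.064); state += dt/6·(k1+2k2+2k3+k4)
t=0.020: state=(0.360, 0.761)
t=0.040: state=(0.360, 0.763)
t=0.060: state=(0.360, 0.764)
continuing one RK4 step at a time; state shown every 25 steps (Δt=0.5):
t=0.500: state=(0.351, 0.791)
t=1.000: state=(0.319, 0.820)
t=1.500: state=(0.250, 0.845)
t=2.000: state=(0.127, 0.863)
t=2.500: state=(-0.084, 0.872)
t=3.000: state=(-0.429, 0.865)
t=3.500: state=(-0.925, 0.835)
t=4.000: state=(-1.423, 0.778)
t=4.500: state=(-1.708, 0.700)
t=5.000: state=(-1.796, 0.616)
t=5.500: state=(-1.801, 0.534)
t=6.000: state=(-1.778, 0.455)
t=6.500: state=(-1.747, 0.381)
t=7.000: state=(-1.714, 0.312)
t=7.500: state=(-1.680, 0.247)
t=8.000: state=(-1.645, 0.187)
t=8.500: state=(-1.612, 0.132)
t=9.000: state=(-1.578, 0.080)
t=9.500: state=(-1.544, 0.033)
t=9.960: state=(-1.514, -0.008)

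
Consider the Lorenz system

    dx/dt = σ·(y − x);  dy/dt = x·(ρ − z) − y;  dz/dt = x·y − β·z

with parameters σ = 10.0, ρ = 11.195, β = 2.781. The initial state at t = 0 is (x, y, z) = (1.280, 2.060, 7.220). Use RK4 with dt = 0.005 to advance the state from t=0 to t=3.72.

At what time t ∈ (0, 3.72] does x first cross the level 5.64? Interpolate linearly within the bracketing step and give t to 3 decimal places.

t = 0.411

t=0.000: state=(1.280, 2.060, 7.220)
step 1 (dt=0.005): k1=(7.800, 3.028, -17.442), k2=(7.681, 3.155, -17.271), k3=(7.687, 3.153, -17.272), k4=(7.573, 3.279, -17.102); state += dt/6·(k1+2k2+2k3+k4)
t=0.005: state=(1.318, 2.076, 7.134)
t=0.010: state=(1.356, 2.093, 7.049)
t=0.015: state=(1.392, 2.111, 6.966)
continuing one RK4 step at a time; state shown every 40 steps (Δt=0.2):
t=0.200: state=(2.724, 3.655, 5.031)
t=0.400: state=(5.444, 7.174, 6.423)
t=0.410: state=(5.618, 7.359, 6.644)
next step: t=0.415: state=(5.705, 7.449, 6.760) — x has crossed 5.64
linear interpolation between t=0.410 (5.61757) and t=0.415 (5.70473) → t≈0.411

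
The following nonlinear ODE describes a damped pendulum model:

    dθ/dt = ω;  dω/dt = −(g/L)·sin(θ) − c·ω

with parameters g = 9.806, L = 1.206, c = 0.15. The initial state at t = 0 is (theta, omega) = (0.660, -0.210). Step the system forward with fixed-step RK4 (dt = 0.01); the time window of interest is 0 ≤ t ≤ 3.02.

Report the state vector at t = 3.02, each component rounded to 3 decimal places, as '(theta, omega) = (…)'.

t=0.000: state=(0.660, -0.210)
step 1 (dt=0.01): k1=(-0.210, -4.954), k2=(-0.235, -4.943), k3=(-0.235, -4.943), k4=(-0.259, -4.931); state += dt/6·(k1+2k2+2k3+k4)
t=0.010: state=(0.658, -0.259)
t=0.020: state=(0.655, -0.309)
t=0.030: state=(0.651, -0.358)
continuing one RK4 step at a time; state shown every 10 steps (Δt=0.1):
t=0.100: state=(0.615, -0.690)
t=0.200: state=(0.524, -1.117)
t=0.300: state=(0.394, -1.459)
t=0.400: state=(0.236, -1.689)
t=0.500: state=(0.061, -1.783)
t=0.600: state=(-0.116, -1.734)
t=0.700: state=(-0.281, -1.548)
t=0.800: state=(-0.422, -1.245)
t=0.900: state=(-0.527, -0.855)
t=1.000: state=(-0.591, -0.412)
t=1.100: state=(-0.609, 0.052)
t=1.200: state=(-0.581, 0.506)
t=1.300: state=(-0.509, 0.919)
t=1.400: state=(-0.399, 1.261)
t=1.500: state=(-0.260, 1.505)
t=1.600: state=(-0.102, 1.629)
t=1.700: state=(0.061, 1.621)
t=1.800: state=(0.218, 1.484)
t=1.900: state=(0.354, 1.232)
t=2.000: state=(0.461, 0.892)
t=2.100: state=(0.531, 0.492)
t=2.200: state=(0.559, 0.065)
t=2.300: state=(0.544, -0.361)
t=2.400: state=(0.487, -0.756)
t=2.500: state=(0.394, -1.091)
t=2.600: state=(0.272, -1.340)
t=2.700: state=(0.130, -1.482)
t=2.800: state=(-0.020, -1.504)
t=2.900: state=(-0.167, -1.405)
t=3.000: state=(-0.298, -1.197)
t=3.020: state=(-0.321, -1.144)

(theta, omega) = (-0.321, -1.144)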